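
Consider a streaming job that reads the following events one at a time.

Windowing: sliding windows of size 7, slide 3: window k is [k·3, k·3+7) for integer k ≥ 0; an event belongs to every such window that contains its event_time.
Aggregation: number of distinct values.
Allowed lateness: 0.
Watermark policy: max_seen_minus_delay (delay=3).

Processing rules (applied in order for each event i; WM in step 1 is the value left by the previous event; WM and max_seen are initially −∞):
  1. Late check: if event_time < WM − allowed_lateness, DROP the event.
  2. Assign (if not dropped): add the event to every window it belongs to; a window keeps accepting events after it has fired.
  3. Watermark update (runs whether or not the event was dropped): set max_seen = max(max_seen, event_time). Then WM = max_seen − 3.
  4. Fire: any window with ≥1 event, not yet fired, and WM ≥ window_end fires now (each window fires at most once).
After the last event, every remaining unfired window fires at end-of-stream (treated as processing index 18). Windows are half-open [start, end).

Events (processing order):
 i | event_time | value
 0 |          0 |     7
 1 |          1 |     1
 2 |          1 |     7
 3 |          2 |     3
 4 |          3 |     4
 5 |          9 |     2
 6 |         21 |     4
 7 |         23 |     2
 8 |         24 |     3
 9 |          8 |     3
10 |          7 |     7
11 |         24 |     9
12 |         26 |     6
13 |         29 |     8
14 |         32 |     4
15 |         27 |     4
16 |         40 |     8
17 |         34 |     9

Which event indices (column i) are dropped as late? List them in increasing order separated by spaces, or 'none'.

i=0 t=0 v=7: → [0,7); WM=-3
i=1 t=1 v=1: → [0,7); WM=-2
i=2 t=1 v=7: → [0,7); WM=-2
i=3 t=2 v=3: → [0,7); WM=-1
i=4 t=3 v=4: → [3,10),[0,7); WM=0
i=5 t=9 v=2: → [9,16),[6,13),[3,10); WM=6
i=6 t=21 v=4: → [21,28),[18,25),[15,22); WM=18; [0,7) fires=4 [3,10) fires=2 [6,13) fires=1 [9,16) fires=1
i=7 t=23 v=2: → [21,28),[18,25); WM=20
i=8 t=24 v=3: → [24,31),[21,28),[18,25); WM=21
i=9 t=8 v=3: DROP (t<21-0); WM=21
i=10 t=7 v=7: DROP (t<21-0); WM=21
i=11 t=24 v=9: → [24,31),[21,28),[18,25); WM=21
i=12 t=26 v=6: → [24,31),[21,28); WM=23; [15,22) fires=1
i=13 t=29 v=8: → [27,34),[24,31); WM=26; [18,25) fires=4
i=14 t=32 v=4: → [30,37),[27,34); WM=29; [21,28) fires=5
i=15 t=27 v=4: DROP (t<29-0); WM=29
i=16 t=40 v=8: → [39,46),[36,43); WM=37; [24,31) fires=4 [27,34) fires=2 [30,37) fires=1
i=17 t=34 v=9: DROP (t<37-0); WM=37

9 10 15 17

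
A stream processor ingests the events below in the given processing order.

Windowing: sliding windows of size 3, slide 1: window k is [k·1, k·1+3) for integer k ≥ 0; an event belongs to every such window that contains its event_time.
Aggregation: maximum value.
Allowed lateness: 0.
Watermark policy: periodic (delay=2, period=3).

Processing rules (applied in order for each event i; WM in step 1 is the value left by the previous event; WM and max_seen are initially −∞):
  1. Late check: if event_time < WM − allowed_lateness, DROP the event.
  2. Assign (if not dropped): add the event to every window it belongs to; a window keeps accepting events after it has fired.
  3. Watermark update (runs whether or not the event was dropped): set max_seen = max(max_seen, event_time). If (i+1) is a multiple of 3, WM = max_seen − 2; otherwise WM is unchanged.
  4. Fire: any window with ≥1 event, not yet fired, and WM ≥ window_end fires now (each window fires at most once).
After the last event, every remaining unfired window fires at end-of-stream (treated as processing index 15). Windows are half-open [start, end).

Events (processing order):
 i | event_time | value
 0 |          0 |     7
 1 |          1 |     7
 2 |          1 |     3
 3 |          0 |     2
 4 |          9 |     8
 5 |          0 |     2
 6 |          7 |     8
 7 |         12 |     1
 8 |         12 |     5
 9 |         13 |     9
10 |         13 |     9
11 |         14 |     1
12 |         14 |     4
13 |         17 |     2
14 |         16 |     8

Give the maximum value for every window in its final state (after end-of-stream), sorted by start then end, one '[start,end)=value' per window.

i=0 t=0 v=7: → [0,3); WM=−∞
i=1 t=1 v=7: → [1,4),[0,3); WM=−∞
i=2 t=1 v=3: → [1,4),[0,3); WM=-1
i=3 t=0 v=2: → [0,3); WM=-1
i=4 t=9 v=8: → [9,12),[8,11),[7,10); WM=-1
i=5 t=0 v=2: → [0,3); WM=7; [0,3) fires=7 [1,4) fires=7
i=6 t=7 v=8: → [7,10),[6,9),[5,8); WM=7
i=7 t=12 v=1: → [12,15),[11,14),[10,13); WM=7
i=8 t=12 v=5: → [12,15),[11,14),[10,13); WM=10; [5,8) fires=8 [6,9) fires=8 [7,10) fires=8
i=9 t=13 v=9: → [13,16),[12,15),[11,14); WM=10
i=10 t=13 v=9: → [13,16),[12,15),[11,14); WM=10
i=11 t=14 v=1: → [14,17),[13,16),[12,15); WM=12; [8,11) fires=8 [9,12) fires=8
i=12 t=14 v=4: → [14,17),[13,16),[12,15); WM=12
i=13 t=17 v=2: → [17,20),[16,19),[15,18); WM=12
i=14 t=16 v=8: → [16,19),[15,18),[14,17); WM=15; [10,13) fires=5 [11,14) fires=9 [12,15) fires=9

[0,3)=7 [1,4)=7 [5,8)=8 [6,9)=8 [7,10)=8 [8,11)=8 [9,12)=8 [10,13)=5 [11,14)=9 [12,15)=9 [13,16)=9 [14,17)=8 [15,18)=8 [16,19)=8 [17,20)=2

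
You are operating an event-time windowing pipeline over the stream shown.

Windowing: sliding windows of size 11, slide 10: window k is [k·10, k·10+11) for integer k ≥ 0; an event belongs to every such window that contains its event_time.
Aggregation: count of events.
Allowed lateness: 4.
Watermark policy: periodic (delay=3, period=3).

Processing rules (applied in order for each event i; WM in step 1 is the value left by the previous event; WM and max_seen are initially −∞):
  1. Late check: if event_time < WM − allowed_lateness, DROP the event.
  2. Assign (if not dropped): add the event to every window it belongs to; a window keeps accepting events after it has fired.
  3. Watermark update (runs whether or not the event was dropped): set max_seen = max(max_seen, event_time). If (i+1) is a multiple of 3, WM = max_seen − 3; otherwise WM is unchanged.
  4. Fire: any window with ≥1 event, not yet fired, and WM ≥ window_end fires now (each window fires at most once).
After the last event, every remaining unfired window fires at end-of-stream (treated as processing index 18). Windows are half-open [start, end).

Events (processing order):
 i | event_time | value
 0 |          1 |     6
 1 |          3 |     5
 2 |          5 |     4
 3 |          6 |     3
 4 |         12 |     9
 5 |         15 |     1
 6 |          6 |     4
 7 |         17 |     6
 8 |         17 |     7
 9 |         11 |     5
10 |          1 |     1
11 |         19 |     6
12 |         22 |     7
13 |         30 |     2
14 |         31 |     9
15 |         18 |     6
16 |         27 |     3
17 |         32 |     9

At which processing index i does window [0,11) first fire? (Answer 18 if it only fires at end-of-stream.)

i=0 t=1 v=6: → [0,11); WM=−∞
i=1 t=3 v=5: → [0,11); WM=−∞
i=2 t=5 v=4: → [0,11); WM=2
i=3 t=6 v=3: → [0,11); WM=2
i=4 t=12 v=9: → [10,21); WM=2
i=5 t=15 v=1: → [10,21); WM=12; [0,11) fires=4
i=6 t=6 v=4: DROP (t<12-4); WM=12
i=7 t=17 v=6: → [10,21); WM=12
i=8 t=17 v=7: → [10,21); WM=14
i=9 t=11 v=5: → [10,21); WM=14
i=10 t=1 v=1: DROP (t<14-4); WM=14
i=11 t=19 v=6: → [10,21); WM=16
i=12 t=22 v=7: → [20,31); WM=16
i=13 t=30 v=2: → [30,41),[20,31); WM=16
i=14 t=31 v=9: → [30,41); WM=28; [10,21) fires=6
i=15 t=18 v=6: DROP (t<28-4); WM=28
i=16 t=27 v=3: → [20,31); WM=28
i=17 t=32 v=9: → [30,41); WM=29

5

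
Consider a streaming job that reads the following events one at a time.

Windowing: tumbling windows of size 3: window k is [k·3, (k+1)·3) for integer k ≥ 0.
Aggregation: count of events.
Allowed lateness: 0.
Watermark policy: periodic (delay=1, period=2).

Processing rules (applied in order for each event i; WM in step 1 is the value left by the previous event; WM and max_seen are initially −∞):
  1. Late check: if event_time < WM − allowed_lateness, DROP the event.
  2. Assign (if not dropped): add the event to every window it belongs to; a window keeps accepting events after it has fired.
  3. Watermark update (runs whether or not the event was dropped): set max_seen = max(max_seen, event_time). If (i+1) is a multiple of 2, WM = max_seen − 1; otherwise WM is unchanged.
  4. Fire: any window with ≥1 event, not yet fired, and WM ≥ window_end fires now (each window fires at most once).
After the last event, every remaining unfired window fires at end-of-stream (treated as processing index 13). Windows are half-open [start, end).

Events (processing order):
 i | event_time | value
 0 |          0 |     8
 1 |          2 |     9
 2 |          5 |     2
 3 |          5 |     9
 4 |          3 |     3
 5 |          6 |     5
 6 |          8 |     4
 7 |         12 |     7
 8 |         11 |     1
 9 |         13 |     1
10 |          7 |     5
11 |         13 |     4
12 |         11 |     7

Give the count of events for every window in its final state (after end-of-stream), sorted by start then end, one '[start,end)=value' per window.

i=0 t=0 v=8: → [0,3); WM=−∞
i=1 t=2 v=9: → [0,3); WM=1
i=2 t=5 v=2: → [3,6); WM=1
i=3 t=5 v=9: → [3,6); WM=4; [0,3) fires=2
i=4 t=3 v=3: DROP (t<4-0); WM=4
i=5 t=6 v=5: → [6,9); WM=5
i=6 t=8 v=4: → [6,9); WM=5
i=7 t=12 v=7: → [12,15); WM=11; [3,6) fires=2 [6,9) fires=2
i=8 t=11 v=1: → [9,12); WM=11
i=9 t=13 v=1: → [12,15); WM=12; [9,12) fires=1
i=10 t=7 v=5: DROP (t<12-0); WM=12
i=11 t=13 v=4: → [12,15); WM=12
i=12 t=11 v=7: DROP (t<12-0); WM=12

[0,3)=2 [3,6)=2 [6,9)=2 [9,12)=1 [12,15)=3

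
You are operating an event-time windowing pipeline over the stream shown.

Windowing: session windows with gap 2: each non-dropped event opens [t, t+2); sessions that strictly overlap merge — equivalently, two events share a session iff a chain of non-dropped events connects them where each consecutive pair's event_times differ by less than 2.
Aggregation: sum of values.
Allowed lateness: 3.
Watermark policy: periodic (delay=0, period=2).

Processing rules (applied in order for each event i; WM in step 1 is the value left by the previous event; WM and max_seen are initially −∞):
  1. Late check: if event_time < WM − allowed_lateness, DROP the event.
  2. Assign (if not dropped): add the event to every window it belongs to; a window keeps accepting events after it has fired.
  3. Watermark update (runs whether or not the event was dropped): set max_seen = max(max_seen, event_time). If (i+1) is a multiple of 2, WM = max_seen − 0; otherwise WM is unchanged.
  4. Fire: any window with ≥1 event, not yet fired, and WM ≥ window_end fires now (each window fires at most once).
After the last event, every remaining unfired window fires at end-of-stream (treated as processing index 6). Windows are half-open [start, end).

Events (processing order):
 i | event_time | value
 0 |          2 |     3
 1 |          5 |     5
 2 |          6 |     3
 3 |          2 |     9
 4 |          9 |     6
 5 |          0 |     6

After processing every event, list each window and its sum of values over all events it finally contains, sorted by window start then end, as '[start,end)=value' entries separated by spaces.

i=0 t=2 v=3: → [2,4); WM=−∞
i=1 t=5 v=5: → [5,7); WM=5
i=2 t=6 v=3: → [5,8); WM=5
i=3 t=2 v=9: → [2,4); WM=6
i=4 t=9 v=6: → [9,11); WM=6
i=5 t=0 v=6: DROP (t<6-3); WM=9

[2,4)=12 [5,8)=8 [9,11)=6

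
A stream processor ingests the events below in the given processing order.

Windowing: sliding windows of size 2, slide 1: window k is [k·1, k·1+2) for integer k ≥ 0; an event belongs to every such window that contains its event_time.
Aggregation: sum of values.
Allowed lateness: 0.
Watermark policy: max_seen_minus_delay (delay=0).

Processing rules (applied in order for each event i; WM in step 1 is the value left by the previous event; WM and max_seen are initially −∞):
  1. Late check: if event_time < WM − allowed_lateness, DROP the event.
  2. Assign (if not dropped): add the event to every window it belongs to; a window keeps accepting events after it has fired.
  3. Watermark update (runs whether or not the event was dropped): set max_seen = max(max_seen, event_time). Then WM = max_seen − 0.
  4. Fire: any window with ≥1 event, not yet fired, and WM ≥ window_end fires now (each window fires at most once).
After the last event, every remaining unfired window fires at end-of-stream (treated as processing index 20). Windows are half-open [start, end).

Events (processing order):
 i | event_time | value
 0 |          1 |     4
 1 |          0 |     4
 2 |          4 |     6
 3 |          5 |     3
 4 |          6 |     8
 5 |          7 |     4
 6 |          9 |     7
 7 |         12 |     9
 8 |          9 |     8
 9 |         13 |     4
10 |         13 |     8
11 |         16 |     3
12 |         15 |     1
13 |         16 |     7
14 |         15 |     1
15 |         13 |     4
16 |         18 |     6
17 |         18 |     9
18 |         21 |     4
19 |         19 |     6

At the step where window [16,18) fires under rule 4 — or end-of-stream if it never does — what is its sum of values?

10

i=0 t=1 v=4: → [1,3),[0,2); WM=1
i=1 t=0 v=4: DROP (t<1-0); WM=1
i=2 t=4 v=6: → [4,6),[3,5); WM=4; [0,2) fires=4 [1,3) fires=4
i=3 t=5 v=3: → [5,7),[4,6); WM=5; [3,5) fires=6
i=4 t=6 v=8: → [6,8),[5,7); WM=6; [4,6) fires=9
i=5 t=7 v=4: → [7,9),[6,8); WM=7; [5,7) fires=11
i=6 t=9 v=7: → [9,11),[8,10); WM=9; [6,8) fires=12 [7,9) fires=4
i=7 t=12 v=9: → [12,14),[11,13); WM=12; [8,10) fires=7 [9,11) fires=7
i=8 t=9 v=8: DROP (t<12-0); WM=12
i=9 t=13 v=4: → [13,15),[12,14); WM=13; [11,13) fires=9
i=10 t=13 v=8: → [13,15),[12,14); WM=13
i=11 t=16 v=3: → [16,18),[15,17); WM=16; [12,14) fires=21 [13,15) fires=12
i=12 t=15 v=1: DROP (t<16-0); WM=16
i=13 t=16 v=7: → [16,18),[15,17); WM=16
i=14 t=15 v=1: DROP (t<16-0); WM=16
i=15 t=13 v=4: DROP (t<16-0); WM=16
i=16 t=18 v=6: → [18,20),[17,19); WM=18; [15,17) fires=10 [16,18) fires=10
i=17 t=18 v=9: → [18,20),[17,19); WM=18
i=18 t=21 v=4: → [21,23),[20,22); WM=21; [17,19) fires=15 [18,20) fires=15
i=19 t=19 v=6: DROP (t<21-0); WM=21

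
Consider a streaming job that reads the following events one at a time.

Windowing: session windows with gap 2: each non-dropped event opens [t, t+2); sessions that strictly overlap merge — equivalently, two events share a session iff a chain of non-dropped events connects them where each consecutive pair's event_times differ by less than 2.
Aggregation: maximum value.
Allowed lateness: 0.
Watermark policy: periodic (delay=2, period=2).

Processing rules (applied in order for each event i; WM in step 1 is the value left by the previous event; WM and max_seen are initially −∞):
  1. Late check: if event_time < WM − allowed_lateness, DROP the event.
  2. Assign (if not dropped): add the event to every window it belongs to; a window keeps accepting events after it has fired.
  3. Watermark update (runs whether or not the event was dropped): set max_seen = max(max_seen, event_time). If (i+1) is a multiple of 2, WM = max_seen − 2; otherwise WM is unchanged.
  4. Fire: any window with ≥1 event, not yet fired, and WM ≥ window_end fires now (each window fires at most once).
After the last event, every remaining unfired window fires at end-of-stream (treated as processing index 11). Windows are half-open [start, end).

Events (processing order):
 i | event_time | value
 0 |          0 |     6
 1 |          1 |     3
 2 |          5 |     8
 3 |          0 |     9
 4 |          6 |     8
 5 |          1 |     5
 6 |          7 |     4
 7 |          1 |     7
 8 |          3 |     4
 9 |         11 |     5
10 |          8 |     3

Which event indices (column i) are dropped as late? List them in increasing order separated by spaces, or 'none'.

i=0 t=0 v=6: → [0,2); WM=−∞
i=1 t=1 v=3: → [0,3); WM=-1
i=2 t=5 v=8: → [5,7); WM=-1
i=3 t=0 v=9: → [0,3); WM=3
i=4 t=6 v=8: → [5,8); WM=3
i=5 t=1 v=5: DROP (t<3-0); WM=4
i=6 t=7 v=4: → [5,9); WM=4
i=7 t=1 v=7: DROP (t<4-0); WM=5
i=8 t=3 v=4: DROP (t<5-0); WM=5
i=9 t=11 v=5: → [11,13); WM=9
i=10 t=8 v=3: DROP (t<9-0); WM=9

5 7 8 10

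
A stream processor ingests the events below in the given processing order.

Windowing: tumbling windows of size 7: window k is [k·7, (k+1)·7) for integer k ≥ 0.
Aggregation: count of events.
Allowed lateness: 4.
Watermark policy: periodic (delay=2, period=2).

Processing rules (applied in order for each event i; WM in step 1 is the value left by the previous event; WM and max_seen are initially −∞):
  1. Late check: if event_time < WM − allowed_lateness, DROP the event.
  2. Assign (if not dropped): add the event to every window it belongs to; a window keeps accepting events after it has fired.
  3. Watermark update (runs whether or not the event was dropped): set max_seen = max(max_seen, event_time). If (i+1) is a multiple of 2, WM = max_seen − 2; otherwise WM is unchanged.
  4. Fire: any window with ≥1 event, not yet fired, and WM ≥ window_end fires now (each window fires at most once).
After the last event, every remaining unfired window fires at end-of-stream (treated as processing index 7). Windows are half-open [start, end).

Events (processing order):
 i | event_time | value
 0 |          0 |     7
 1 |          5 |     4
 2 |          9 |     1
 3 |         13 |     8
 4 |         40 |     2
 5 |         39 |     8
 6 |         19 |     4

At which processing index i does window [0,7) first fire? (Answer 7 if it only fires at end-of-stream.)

3

i=0 t=0 v=7: → [0,7); WM=−∞
i=1 t=5 v=4: → [0,7); WM=3
i=2 t=9 v=1: → [7,14); WM=3
i=3 t=13 v=8: → [7,14); WM=11; [0,7) fires=2
i=4 t=40 v=2: → [35,42); WM=11
i=5 t=39 v=8: → [35,42); WM=38; [7,14) fires=2
i=6 t=19 v=4: DROP (t<38-4); WM=38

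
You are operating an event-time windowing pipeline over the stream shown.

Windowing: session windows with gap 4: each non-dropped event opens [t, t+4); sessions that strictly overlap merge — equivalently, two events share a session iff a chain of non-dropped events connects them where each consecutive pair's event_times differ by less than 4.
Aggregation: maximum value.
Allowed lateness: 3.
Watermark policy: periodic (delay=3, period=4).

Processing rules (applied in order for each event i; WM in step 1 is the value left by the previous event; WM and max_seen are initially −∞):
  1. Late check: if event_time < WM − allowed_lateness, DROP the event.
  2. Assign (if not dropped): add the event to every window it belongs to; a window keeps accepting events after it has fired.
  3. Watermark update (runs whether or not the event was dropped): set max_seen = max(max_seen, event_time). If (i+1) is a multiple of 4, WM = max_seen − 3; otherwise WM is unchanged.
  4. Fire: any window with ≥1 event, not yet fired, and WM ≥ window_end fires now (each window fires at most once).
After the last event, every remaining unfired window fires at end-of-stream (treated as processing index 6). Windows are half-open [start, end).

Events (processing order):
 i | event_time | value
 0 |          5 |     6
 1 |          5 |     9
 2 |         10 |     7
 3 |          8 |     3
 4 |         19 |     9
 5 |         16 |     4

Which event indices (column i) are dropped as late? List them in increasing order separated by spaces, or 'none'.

none

i=0 t=5 v=6: → [5,9); WM=−∞
i=1 t=5 v=9: → [5,9); WM=−∞
i=2 t=10 v=7: → [10,14); WM=−∞
i=3 t=8 v=3: → [5,14); WM=7
i=4 t=19 v=9: → [19,23); WM=7
i=5 t=16 v=4: → [16,23); WM=7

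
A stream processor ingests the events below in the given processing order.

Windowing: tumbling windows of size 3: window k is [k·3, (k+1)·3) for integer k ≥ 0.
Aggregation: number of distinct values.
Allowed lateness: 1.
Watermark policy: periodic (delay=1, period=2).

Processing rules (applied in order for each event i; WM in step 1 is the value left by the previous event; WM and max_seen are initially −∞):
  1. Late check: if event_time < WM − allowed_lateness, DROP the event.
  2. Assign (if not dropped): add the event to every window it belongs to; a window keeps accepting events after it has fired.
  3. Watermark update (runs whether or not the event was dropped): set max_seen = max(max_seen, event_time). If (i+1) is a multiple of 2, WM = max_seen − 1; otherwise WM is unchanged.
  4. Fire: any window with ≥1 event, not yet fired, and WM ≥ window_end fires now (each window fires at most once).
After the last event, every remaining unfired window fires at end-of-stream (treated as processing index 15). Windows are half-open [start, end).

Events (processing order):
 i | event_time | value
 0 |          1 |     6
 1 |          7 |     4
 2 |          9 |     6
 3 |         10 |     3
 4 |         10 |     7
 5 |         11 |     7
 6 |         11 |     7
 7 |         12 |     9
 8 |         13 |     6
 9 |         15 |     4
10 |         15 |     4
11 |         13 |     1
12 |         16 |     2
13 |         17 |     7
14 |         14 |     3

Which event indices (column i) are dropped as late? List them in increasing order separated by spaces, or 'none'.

14

i=0 t=1 v=6: → [0,3); WM=−∞
i=1 t=7 v=4: → [6,9); WM=6; [0,3) fires=1
i=2 t=9 v=6: → [9,12); WM=6
i=3 t=10 v=3: → [9,12); WM=9; [6,9) fires=1
i=4 t=10 v=7: → [9,12); WM=9
i=5 t=11 v=7: → [9,12); WM=10
i=6 t=11 v=7: → [9,12); WM=10
i=7 t=12 v=9: → [12,15); WM=11
i=8 t=13 v=6: → [12,15); WM=11
i=9 t=15 v=4: → [15,18); WM=14; [9,12) fires=3
i=10 t=15 v=4: → [15,18); WM=14
i=11 t=13 v=1: → [12,15); WM=14
i=12 t=16 v=2: → [15,18); WM=14
i=13 t=17 v=7: → [15,18); WM=16; [12,15) fires=3
i=14 t=14 v=3: DROP (t<16-1); WM=16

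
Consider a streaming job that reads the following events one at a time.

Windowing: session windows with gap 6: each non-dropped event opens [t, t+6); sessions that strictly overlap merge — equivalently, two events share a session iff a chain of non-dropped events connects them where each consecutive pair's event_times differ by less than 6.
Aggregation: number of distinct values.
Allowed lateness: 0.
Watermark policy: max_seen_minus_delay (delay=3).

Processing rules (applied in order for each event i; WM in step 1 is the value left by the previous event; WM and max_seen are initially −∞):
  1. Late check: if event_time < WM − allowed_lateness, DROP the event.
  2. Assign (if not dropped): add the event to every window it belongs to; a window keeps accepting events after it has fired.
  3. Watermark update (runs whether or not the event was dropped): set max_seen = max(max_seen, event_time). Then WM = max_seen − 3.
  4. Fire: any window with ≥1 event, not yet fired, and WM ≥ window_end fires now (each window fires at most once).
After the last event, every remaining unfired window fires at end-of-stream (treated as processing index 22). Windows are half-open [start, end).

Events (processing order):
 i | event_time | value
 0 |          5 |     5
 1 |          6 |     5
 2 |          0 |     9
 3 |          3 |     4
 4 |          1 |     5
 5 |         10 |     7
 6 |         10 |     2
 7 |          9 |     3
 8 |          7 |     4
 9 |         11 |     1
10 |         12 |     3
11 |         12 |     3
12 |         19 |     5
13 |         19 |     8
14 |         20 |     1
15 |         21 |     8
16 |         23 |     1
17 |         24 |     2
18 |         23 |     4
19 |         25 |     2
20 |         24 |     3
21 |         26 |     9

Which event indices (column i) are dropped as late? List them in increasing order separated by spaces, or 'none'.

i=0 t=5 v=5: → [5,11); WM=2
i=1 t=6 v=5: → [5,12); WM=3
i=2 t=0 v=9: DROP (t<3-0); WM=3
i=3 t=3 v=4: → [3,12); WM=3
i=4 t=1 v=5: DROP (t<3-0); WM=3
i=5 t=10 v=7: → [3,16); WM=7
i=6 t=10 v=2: → [3,16); WM=7
i=7 t=9 v=3: → [3,16); WM=7
i=8 t=7 v=4: → [3,16); WM=7
i=9 t=11 v=1: → [3,17); WM=8
i=10 t=12 v=3: → [3,18); WM=9
i=11 t=12 v=3: → [3,18); WM=9
i=12 t=19 v=5: → [19,25); WM=16
i=13 t=19 v=8: → [19,25); WM=16
i=14 t=20 v=1: → [19,26); WM=17
i=15 t=21 v=8: → [19,27); WM=18
i=16 t=23 v=1: → [19,29); WM=20
i=17 t=24 v=2: → [19,30); WM=21
i=18 t=23 v=4: → [19,30); WM=21
i=19 t=25 v=2: → [19,31); WM=22
i=20 t=24 v=3: → [19,31); WM=22
i=21 t=26 v=9: → [19,32); WM=23

2 4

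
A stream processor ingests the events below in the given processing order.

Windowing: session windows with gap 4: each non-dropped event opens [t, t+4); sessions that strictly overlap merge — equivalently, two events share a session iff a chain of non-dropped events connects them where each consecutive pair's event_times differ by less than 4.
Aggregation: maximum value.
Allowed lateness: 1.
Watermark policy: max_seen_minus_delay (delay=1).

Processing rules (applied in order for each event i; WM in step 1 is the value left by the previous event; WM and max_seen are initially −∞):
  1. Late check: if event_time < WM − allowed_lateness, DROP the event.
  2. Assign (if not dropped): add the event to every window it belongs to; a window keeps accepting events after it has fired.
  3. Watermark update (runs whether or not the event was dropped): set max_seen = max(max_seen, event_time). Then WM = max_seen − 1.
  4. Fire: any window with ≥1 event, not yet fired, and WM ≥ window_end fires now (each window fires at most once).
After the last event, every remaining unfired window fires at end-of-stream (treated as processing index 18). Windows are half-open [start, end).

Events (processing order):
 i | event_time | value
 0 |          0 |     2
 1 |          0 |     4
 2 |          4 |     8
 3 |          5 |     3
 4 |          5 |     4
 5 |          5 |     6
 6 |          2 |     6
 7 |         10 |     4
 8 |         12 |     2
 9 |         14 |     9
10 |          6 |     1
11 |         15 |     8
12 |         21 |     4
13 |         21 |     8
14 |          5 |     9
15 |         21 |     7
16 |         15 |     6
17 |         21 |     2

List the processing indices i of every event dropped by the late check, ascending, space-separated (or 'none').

6 10 14 16

i=0 t=0 v=2: → [0,4); WM=-1
i=1 t=0 v=4: → [0,4); WM=-1
i=2 t=4 v=8: → [4,8); WM=3
i=3 t=5 v=3: → [4,9); WM=4
i=4 t=5 v=4: → [4,9); WM=4
i=5 t=5 v=6: → [4,9); WM=4
i=6 t=2 v=6: DROP (t<4-1); WM=4
i=7 t=10 v=4: → [10,14); WM=9
i=8 t=12 v=2: → [10,16); WM=11
i=9 t=14 v=9: → [10,18); WM=13
i=10 t=6 v=1: DROP (t<13-1); WM=13
i=11 t=15 v=8: → [10,19); WM=14
i=12 t=21 v=4: → [21,25); WM=20
i=13 t=21 v=8: → [21,25); WM=20
i=14 t=5 v=9: DROP (t<20-1); WM=20
i=15 t=21 v=7: → [21,25); WM=20
i=16 t=15 v=6: DROP (t<20-1); WM=20
i=17 t=21 v=2: → [21,25); WM=20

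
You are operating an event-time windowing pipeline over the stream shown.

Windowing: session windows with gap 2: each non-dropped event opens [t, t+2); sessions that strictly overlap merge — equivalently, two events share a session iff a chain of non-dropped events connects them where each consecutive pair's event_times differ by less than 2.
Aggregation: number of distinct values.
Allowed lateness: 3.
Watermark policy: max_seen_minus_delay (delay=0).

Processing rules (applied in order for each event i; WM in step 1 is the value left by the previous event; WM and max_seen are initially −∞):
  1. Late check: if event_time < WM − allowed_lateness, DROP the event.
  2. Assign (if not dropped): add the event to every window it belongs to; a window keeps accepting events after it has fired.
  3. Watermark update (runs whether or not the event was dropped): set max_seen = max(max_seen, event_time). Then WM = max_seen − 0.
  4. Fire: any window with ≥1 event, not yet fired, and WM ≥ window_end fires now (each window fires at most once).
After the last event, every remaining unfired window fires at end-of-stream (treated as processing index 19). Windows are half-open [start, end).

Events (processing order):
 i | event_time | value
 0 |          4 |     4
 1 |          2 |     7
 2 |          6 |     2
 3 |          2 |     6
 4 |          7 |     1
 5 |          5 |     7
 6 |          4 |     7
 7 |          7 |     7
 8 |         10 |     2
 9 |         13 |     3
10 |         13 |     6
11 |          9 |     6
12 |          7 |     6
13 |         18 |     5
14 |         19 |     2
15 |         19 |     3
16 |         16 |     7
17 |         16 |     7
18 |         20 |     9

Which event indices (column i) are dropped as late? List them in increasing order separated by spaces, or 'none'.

i=0 t=4 v=4: → [4,6); WM=4
i=1 t=2 v=7: → [2,4); WM=4
i=2 t=6 v=2: → [6,8); WM=6
i=3 t=2 v=6: DROP (t<6-3); WM=6
i=4 t=7 v=1: → [6,9); WM=7
i=5 t=5 v=7: → [4,9); WM=7
i=6 t=4 v=7: → [4,9); WM=7
i=7 t=7 v=7: → [4,9); WM=7
i=8 t=10 v=2: → [10,12); WM=10
i=9 t=13 v=3: → [13,15); WM=13
i=10 t=13 v=6: → [13,15); WM=13
i=11 t=9 v=6: DROP (t<13-3); WM=13
i=12 t=7 v=6: DROP (t<13-3); WM=13
i=13 t=18 v=5: → [18,20); WM=18
i=14 t=19 v=2: → [18,21); WM=19
i=15 t=19 v=3: → [18,21); WM=19
i=16 t=16 v=7: → [16,18); WM=19
i=17 t=16 v=7: → [16,18); WM=19
i=18 t=20 v=9: → [18,22); WM=20

3 11 12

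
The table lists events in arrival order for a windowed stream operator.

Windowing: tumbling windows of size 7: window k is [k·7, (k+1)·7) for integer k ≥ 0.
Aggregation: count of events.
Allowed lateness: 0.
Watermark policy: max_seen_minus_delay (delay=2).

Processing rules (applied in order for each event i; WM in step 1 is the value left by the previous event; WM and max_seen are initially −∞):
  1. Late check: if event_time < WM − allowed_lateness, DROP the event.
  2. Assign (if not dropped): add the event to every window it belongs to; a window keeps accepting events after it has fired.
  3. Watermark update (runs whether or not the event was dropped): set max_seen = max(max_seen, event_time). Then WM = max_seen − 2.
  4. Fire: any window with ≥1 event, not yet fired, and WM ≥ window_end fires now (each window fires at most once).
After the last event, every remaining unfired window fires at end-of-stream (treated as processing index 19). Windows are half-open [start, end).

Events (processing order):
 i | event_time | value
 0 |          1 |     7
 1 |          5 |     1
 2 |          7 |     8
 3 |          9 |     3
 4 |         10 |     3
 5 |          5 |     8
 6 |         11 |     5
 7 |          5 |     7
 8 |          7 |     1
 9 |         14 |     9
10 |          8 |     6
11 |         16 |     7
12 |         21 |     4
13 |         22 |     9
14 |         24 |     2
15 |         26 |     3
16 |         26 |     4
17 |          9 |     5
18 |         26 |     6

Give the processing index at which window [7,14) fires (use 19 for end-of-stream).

i=0 t=1 v=7: → [0,7); WM=-1
i=1 t=5 v=1: → [0,7); WM=3
i=2 t=7 v=8: → [7,14); WM=5
i=3 t=9 v=3: → [7,14); WM=7; [0,7) fires=2
i=4 t=10 v=3: → [7,14); WM=8
i=5 t=5 v=8: DROP (t<8-0); WM=8
i=6 t=11 v=5: → [7,14); WM=9
i=7 t=5 v=7: DROP (t<9-0); WM=9
i=8 t=7 v=1: DROP (t<9-0); WM=9
i=9 t=14 v=9: → [14,21); WM=12
i=10 t=8 v=6: DROP (t<12-0); WM=12
i=11 t=16 v=7: → [14,21); WM=14; [7,14) fires=4
i=12 t=21 v=4: → [21,28); WM=19
i=13 t=22 v=9: → [21,28); WM=20
i=14 t=24 v=2: → [21,28); WM=22; [14,21) fires=2
i=15 t=26 v=3: → [21,28); WM=24
i=16 t=26 v=4: → [21,28); WM=24
i=17 t=9 v=5: DROP (t<24-0); WM=24
i=18 t=26 v=6: → [21,28); WM=24

11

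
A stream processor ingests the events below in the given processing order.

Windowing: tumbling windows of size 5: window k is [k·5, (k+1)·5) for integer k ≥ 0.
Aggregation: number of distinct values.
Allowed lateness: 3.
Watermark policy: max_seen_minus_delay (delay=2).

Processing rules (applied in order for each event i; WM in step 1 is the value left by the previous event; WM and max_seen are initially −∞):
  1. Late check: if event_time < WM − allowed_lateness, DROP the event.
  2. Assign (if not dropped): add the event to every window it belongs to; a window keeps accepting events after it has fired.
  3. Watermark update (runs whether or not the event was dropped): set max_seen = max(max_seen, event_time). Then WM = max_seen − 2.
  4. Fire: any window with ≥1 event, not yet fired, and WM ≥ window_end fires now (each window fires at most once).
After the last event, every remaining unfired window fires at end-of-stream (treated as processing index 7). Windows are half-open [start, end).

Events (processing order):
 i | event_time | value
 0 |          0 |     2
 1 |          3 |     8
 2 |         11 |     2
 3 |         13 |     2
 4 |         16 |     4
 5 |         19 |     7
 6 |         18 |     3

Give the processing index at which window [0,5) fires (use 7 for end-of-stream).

2

i=0 t=0 v=2: → [0,5); WM=-2
i=1 t=3 v=8: → [0,5); WM=1
i=2 t=11 v=2: → [10,15); WM=9; [0,5) fires=2
i=3 t=13 v=2: → [10,15); WM=11
i=4 t=16 v=4: → [15,20); WM=14
i=5 t=19 v=7: → [15,20); WM=17; [10,15) fires=1
i=6 t=18 v=3: → [15,20); WM=17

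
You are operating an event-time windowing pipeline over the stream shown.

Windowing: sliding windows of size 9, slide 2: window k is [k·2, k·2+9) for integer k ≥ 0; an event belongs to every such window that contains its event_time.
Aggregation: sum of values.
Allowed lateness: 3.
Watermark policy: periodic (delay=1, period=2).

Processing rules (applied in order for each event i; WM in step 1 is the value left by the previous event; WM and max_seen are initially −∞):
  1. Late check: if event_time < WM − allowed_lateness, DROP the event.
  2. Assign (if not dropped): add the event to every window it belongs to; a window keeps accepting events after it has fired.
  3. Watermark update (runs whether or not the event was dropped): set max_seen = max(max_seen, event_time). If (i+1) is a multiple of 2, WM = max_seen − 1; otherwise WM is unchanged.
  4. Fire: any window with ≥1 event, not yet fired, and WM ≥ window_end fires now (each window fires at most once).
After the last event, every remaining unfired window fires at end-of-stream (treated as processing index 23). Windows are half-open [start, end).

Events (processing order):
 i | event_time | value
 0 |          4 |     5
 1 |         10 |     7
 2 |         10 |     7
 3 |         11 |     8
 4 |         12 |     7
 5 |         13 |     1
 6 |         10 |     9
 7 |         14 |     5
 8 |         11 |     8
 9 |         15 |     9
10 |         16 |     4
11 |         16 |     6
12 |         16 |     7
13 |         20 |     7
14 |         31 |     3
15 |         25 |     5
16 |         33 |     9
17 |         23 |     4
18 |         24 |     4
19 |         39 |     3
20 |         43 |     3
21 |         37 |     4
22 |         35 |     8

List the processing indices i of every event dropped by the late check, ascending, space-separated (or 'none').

17 18 22

i=0 t=4 v=5: → [4,13),[2,11),[0,9); WM=−∞
i=1 t=10 v=7: → [10,19),[8,17),[6,15),[4,13),[2,11); WM=9; [0,9) fires=5
i=2 t=10 v=7: → [10,19),[8,17),[6,15),[4,13),[2,11); WM=9
i=3 t=11 v=8: → [10,19),[8,17),[6,15),[4,13); WM=10
i=4 t=12 v=7: → [12,21),[10,19),[8,17),[6,15),[4,13); WM=10
i=5 t=13 v=1: → [12,21),[10,19),[8,17),[6,15); WM=12; [2,11) fires=19
i=6 t=10 v=9: → [10,19),[8,17),[6,15),[4,13),[2,11); WM=12
i=7 t=14 v=5: → [14,23),[12,21),[10,19),[8,17),[6,15); WM=13; [4,13) fires=43
i=8 t=11 v=8: → [10,19),[8,17),[6,15),[4,13); WM=13
i=9 t=15 v=9: → [14,23),[12,21),[10,19),[8,17); WM=14
i=10 t=16 v=4: → [16,25),[14,23),[12,21),[10,19),[8,17); WM=14
i=11 t=16 v=6: → [16,25),[14,23),[12,21),[10,19),[8,17); WM=15; [6,15) fires=52
i=12 t=16 v=7: → [16,25),[14,23),[12,21),[10,19),[8,17); WM=15
i=13 t=20 v=7: → [20,29),[18,27),[16,25),[14,23),[12,21); WM=19; [8,17) fires=78 [10,19) fires=78
i=14 t=31 v=3: → [30,39),[28,37),[26,35),[24,33); WM=19
i=15 t=25 v=5: → [24,33),[22,31),[20,29),[18,27); WM=30; [12,21) fires=46 [14,23) fires=38 [16,25) fires=24 [18,27) fires=12 [20,29) fires=12
i=16 t=33 v=9: → [32,41),[30,39),[28,37),[26,35); WM=30
i=17 t=23 v=4: DROP (t<30-3); WM=32; [22,31) fires=5
i=18 t=24 v=4: DROP (t<32-3); WM=32
i=19 t=39 v=3: → [38,47),[36,45),[34,43),[32,41); WM=38; [24,33) fires=8 [26,35) fires=12 [28,37) fires=12
i=20 t=43 v=3: → [42,51),[40,49),[38,47),[36,45); WM=38
i=21 t=37 v=4: → [36,45),[34,43),[32,41),[30,39); WM=42; [30,39) fires=16 [32,41) fires=16
i=22 t=35 v=8: DROP (t<42-3); WM=42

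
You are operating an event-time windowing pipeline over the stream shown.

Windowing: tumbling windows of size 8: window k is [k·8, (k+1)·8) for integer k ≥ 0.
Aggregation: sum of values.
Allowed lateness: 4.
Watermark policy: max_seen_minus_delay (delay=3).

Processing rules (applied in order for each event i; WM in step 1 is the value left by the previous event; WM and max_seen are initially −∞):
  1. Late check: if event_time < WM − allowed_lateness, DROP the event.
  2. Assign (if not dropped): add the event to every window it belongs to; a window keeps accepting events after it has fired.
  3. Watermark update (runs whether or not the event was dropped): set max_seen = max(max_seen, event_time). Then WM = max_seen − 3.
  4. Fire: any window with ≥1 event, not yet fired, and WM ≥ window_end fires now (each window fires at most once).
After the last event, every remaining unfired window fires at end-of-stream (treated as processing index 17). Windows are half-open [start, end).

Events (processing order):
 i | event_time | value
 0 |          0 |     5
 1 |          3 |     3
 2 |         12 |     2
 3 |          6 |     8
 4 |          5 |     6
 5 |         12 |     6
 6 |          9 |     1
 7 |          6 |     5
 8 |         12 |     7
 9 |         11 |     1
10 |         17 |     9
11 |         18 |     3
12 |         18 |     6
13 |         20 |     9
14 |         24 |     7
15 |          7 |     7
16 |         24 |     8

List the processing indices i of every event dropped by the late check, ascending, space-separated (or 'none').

15

i=0 t=0 v=5: → [0,8); WM=-3
i=1 t=3 v=3: → [0,8); WM=0
i=2 t=12 v=2: → [8,16); WM=9; [0,8) fires=8
i=3 t=6 v=8: → [0,8); WM=9
i=4 t=5 v=6: → [0,8); WM=9
i=5 t=12 v=6: → [8,16); WM=9
i=6 t=9 v=1: → [8,16); WM=9
i=7 t=6 v=5: → [0,8); WM=9
i=8 t=12 v=7: → [8,16); WM=9
i=9 t=11 v=1: → [8,16); WM=9
i=10 t=17 v=9: → [16,24); WM=14
i=11 t=18 v=3: → [16,24); WM=15
i=12 t=18 v=6: → [16,24); WM=15
i=13 t=20 v=9: → [16,24); WM=17; [8,16) fires=17
i=14 t=24 v=7: → [24,32); WM=21
i=15 t=7 v=7: DROP (t<21-4); WM=21
i=16 t=24 v=8: → [24,32); WM=21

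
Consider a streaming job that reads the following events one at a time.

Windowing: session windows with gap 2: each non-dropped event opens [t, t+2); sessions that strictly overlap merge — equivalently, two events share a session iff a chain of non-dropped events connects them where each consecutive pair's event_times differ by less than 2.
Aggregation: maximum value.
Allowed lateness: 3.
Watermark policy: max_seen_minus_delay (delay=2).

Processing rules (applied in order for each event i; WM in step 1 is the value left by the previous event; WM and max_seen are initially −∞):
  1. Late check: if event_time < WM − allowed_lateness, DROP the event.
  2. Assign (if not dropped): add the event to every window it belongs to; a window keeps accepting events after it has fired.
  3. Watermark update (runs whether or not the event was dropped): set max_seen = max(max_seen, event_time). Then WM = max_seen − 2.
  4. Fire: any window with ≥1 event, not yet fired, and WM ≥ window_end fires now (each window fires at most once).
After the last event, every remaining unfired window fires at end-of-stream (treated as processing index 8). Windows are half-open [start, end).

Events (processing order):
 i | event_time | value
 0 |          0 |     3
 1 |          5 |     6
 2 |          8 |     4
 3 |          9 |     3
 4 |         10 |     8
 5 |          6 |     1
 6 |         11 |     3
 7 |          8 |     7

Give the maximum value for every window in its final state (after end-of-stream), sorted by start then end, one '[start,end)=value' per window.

[0,2)=3 [5,8)=6 [8,13)=8

i=0 t=0 v=3: → [0,2); WM=-2
i=1 t=5 v=6: → [5,7); WM=3
i=2 t=8 v=4: → [8,10); WM=6
i=3 t=9 v=3: → [8,11); WM=7
i=4 t=10 v=8: → [8,12); WM=8
i=5 t=6 v=1: → [5,8); WM=8
i=6 t=11 v=3: → [8,13); WM=9
i=7 t=8 v=7: → [8,13); WM=9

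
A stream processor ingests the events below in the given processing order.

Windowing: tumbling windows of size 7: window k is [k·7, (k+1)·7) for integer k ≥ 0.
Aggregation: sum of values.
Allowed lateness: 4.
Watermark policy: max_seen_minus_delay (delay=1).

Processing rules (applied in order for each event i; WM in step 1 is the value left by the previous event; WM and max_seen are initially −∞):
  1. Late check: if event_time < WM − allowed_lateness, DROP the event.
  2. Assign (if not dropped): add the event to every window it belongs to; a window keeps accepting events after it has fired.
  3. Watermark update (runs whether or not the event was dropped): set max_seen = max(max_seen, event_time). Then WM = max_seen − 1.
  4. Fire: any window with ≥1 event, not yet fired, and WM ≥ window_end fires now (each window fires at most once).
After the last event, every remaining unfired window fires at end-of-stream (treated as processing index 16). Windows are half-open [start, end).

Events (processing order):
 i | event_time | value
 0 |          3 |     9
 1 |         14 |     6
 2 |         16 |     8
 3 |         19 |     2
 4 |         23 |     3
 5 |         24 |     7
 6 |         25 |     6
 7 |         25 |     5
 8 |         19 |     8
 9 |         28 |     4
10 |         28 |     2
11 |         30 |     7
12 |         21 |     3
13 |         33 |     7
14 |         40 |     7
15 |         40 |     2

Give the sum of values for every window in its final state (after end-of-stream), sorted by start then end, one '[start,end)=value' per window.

i=0 t=3 v=9: → [0,7); WM=2
i=1 t=14 v=6: → [14,21); WM=13; [0,7) fires=9
i=2 t=16 v=8: → [14,21); WM=15
i=3 t=19 v=2: → [14,21); WM=18
i=4 t=23 v=3: → [21,28); WM=22; [14,21) fires=16
i=5 t=24 v=7: → [21,28); WM=23
i=6 t=25 v=6: → [21,28); WM=24
i=7 t=25 v=5: → [21,28); WM=24
i=8 t=19 v=8: DROP (t<24-4); WM=24
i=9 t=28 v=4: → [28,35); WM=27
i=10 t=28 v=2: → [28,35); WM=27
i=11 t=30 v=7: → [28,35); WM=29; [21,28) fires=21
i=12 t=21 v=3: DROP (t<29-4); WM=29
i=13 t=33 v=7: → [28,35); WM=32
i=14 t=40 v=7: → [35,42); WM=39; [28,35) fires=20
i=15 t=40 v=2: → [35,42); WM=39

[0,7)=9 [14,21)=16 [21,28)=21 [28,35)=20 [35,42)=9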